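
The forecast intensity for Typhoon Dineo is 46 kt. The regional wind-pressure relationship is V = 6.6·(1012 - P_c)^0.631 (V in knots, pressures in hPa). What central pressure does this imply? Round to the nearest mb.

ΔP = (V / 6.6)^(1/0.631) = (46/6.6)^1.585.
46/6.6 = 6.970; 6.970^1.585 ≈ 21.69 mb.
P_c = 1012 − 21.69 = 990.31 ≈ 990 mb.

990 mb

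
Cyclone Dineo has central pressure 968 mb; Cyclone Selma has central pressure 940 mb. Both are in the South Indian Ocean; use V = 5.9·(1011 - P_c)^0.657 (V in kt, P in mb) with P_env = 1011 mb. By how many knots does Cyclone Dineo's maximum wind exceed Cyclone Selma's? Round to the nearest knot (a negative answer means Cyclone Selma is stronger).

Cyclone Dineo: ΔP = 43; V ≈ 5.9 × 43^0.657 ≈ 69.83 kt.
Cyclone Selma: ΔP = 71; V ≈ 5.9 × 71^0.657 ≈ 97.08 kt.
Difference ≈ 69.83 − 97.08 = -27.25 → -27 kt.

-27 kt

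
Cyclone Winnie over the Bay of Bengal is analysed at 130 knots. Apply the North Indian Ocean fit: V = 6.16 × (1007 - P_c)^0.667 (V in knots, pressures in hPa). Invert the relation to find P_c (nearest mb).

910 mb

ΔP = (V / 6.16)^(1/0.667) = (130/6.16)^1.499.
130/6.16 = 21.104; 21.104^1.499 ≈ 96.73 mb.
P_c = 1007 − 96.73 = 910.27 ≈ 910 mb.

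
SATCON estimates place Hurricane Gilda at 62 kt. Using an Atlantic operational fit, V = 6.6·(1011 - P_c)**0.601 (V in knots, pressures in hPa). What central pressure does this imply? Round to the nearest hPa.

969 hPa

ΔP = (V / 6.6)^(1/0.601) = (62/6.6)^1.664.
62/6.6 = 9.394; 9.394^1.664 ≈ 41.56 hPa.
P_c = 1011 − 41.56 = 969.44 ≈ 969 hPa.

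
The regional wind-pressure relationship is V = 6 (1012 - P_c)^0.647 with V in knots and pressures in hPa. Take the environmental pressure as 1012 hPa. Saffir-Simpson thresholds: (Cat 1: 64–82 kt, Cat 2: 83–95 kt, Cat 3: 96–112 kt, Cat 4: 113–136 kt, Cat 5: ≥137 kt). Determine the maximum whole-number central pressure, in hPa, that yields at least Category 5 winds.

886 hPa

Category 5 begins at V = 137 kt.
Required ΔP = (137/6)^(1/0.647) = 22.833^1.546 ≈ 125.83 hPa.
P_c ≤ 1012 − 125.83 = 886.17, so the highest integer P_c is 886 hPa.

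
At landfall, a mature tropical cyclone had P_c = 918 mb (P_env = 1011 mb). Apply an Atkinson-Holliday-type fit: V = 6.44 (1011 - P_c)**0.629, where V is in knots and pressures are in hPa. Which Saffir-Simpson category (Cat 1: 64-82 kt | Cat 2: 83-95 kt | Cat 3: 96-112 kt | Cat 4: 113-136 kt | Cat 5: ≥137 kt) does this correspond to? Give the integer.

ΔP = 1011 − 918 = 93 mb.
V ≈ 6.44 × 93^0.629 = 6.44 × 17.31 ≈ 111 kt.
111 kt falls in the Category 3 band.

3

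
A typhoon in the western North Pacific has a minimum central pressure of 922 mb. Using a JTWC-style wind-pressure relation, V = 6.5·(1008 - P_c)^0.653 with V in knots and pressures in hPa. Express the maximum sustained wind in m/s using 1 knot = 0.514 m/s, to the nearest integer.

61 m/s

ΔP = 1008 − 922 = 86 mb.
V ≈ 6.5 × 86^0.653 = 6.5 × 18.333 ≈ 119.163 kt.
119.163 × 0.514 ≈ 61.25 m/s → 61 m/s.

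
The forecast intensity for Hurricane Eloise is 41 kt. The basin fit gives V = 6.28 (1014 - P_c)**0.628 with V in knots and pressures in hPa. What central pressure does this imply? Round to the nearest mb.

994 mb

ΔP = (V / 6.28)^(1/0.628) = (41/6.28)^1.592.
41/6.28 = 6.529; 6.529^1.592 ≈ 19.84 mb.
P_c = 1014 − 19.84 = 994.16 ≈ 994 mb.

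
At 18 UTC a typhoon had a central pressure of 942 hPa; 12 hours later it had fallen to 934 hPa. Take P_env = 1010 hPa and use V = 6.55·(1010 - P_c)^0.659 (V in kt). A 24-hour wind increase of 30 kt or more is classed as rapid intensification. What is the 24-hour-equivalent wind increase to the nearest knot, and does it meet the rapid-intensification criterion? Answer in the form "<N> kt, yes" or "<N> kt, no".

16 kt, no

V₁: ΔP = 68, V ≈ 6.55 × 68^0.659 ≈ 105.65 kt.
V₂: ΔP = 76, V ≈ 6.55 × 76^0.659 ≈ 113.68 kt.
ΔV over 12 h = 8.03 kt → 24 h equivalent = 8.03 × 24/12 ≈ 16.06 kt.
16 kt < 30 kt ⇒ not rapid intensification.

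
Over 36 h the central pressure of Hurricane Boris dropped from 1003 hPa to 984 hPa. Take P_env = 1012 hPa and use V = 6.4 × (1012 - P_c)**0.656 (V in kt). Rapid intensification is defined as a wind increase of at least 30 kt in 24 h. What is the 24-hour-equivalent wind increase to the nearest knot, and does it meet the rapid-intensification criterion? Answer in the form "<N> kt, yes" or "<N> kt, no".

V₁: ΔP = 9, V ≈ 6.4 × 9^0.656 ≈ 27.05 kt.
V₂: ΔP = 28, V ≈ 6.4 × 28^0.656 ≈ 56.95 kt.
ΔV over 36 h = 29.90 kt → 24 h equivalent = 29.90 × 24/36 ≈ 19.93 kt.
20 kt < 30 kt ⇒ not rapid intensification.

20 kt, no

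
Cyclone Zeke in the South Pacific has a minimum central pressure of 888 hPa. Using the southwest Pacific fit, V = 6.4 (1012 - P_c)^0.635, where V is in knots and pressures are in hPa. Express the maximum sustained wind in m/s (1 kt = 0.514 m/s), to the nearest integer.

70 m/s

ΔP = 1012 − 888 = 124 hPa.
V ≈ 6.4 × 124^0.635 = 6.4 × 21.346 ≈ 136.616 kt.
136.616 × 0.514 ≈ 70.22 m/s → 70 m/s.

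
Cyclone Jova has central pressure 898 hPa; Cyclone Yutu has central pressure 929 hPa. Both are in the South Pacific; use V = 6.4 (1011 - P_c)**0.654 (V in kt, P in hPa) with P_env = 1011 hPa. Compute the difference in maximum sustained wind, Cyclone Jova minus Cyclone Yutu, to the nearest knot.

Cyclone Jova: ΔP = 113; V ≈ 6.4 × 113^0.654 ≈ 140.89 kt.
Cyclone Yutu: ΔP = 82; V ≈ 6.4 × 82^0.654 ≈ 114.24 kt.
Difference ≈ 140.89 − 114.24 = 26.65 → 27 kt.

27 kt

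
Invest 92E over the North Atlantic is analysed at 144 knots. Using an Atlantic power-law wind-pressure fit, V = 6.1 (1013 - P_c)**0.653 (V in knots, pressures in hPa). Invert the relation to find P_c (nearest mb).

886 mb

ΔP = (V / 6.1)^(1/0.653) = (144/6.1)^1.531.
144/6.1 = 23.607; 23.607^1.531 ≈ 126.66 mb.
P_c = 1013 − 126.66 = 886.34 ≈ 886 mb.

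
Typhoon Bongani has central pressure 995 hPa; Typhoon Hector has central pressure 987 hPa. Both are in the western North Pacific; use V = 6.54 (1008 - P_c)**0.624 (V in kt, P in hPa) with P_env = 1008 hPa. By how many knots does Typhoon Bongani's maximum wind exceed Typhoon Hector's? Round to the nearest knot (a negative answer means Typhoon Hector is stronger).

-11 kt

Typhoon Bongani: ΔP = 13; V ≈ 6.54 × 13^0.624 ≈ 32.41 kt.
Typhoon Hector: ΔP = 21; V ≈ 6.54 × 21^0.624 ≈ 43.72 kt.
Difference ≈ 32.41 − 43.72 = -11.31 → -11 kt.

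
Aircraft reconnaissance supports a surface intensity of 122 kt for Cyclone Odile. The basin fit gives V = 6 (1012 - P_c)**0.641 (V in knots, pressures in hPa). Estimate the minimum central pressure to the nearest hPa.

902 hPa

ΔP = (V / 6)^(1/0.641) = (122/6)^1.560.
122/6 = 20.333; 20.333^1.560 ≈ 109.87 hPa.
P_c = 1012 − 109.87 = 902.13 ≈ 902 hPa.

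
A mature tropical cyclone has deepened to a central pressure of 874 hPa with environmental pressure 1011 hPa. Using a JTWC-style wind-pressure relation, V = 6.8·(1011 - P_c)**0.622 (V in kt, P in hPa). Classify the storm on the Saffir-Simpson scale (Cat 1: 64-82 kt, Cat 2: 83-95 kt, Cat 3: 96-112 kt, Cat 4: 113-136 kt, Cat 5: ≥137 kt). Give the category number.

5

ΔP = 1011 − 874 = 137 hPa.
V ≈ 6.8 × 137^0.622 = 6.8 × 21.33 ≈ 145 kt.
145 kt falls in the Category 5 band.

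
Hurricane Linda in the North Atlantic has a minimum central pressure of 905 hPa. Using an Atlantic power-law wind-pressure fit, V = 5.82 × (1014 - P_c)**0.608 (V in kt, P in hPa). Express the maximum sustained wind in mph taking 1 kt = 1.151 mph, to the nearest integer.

ΔP = 1014 − 905 = 109 hPa.
V ≈ 5.82 × 109^0.608 = 5.82 × 17.328 ≈ 100.851 kt.
100.851 × 1.151 ≈ 116.08 mph → 116 mph.

116 mph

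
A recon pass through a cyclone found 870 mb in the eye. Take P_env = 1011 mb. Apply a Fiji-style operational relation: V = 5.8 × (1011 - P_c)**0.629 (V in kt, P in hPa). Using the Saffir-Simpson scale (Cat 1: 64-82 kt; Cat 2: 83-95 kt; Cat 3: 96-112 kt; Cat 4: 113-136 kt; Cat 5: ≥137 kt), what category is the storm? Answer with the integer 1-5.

ΔP = 1011 − 870 = 141 mb.
V ≈ 5.8 × 141^0.629 = 5.8 × 22.48 ≈ 130 kt.
130 kt falls in the Category 4 band.

4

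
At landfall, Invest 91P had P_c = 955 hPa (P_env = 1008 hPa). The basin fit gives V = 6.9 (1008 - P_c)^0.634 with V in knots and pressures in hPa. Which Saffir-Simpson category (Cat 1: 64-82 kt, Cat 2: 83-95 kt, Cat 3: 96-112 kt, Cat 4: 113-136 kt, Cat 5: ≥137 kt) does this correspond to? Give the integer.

2

ΔP = 1008 − 955 = 53 hPa.
V ≈ 6.9 × 53^0.634 = 6.9 × 12.39 ≈ 86 kt.
86 kt falls in the Category 2 band.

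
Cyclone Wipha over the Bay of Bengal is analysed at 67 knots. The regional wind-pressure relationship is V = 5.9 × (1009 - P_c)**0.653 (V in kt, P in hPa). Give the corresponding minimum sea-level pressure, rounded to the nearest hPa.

ΔP = (V / 5.9)^(1/0.653) = (67/5.9)^1.531.
67/5.9 = 11.356; 11.356^1.531 ≈ 41.30 hPa.
P_c = 1009 − 41.30 = 967.70 ≈ 968 hPa.

968 hPa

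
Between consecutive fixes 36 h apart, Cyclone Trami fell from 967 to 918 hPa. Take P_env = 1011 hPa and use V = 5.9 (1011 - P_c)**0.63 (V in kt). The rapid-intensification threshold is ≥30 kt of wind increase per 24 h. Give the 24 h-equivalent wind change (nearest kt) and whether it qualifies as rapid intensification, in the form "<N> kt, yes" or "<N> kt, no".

V₁: ΔP = 44, V ≈ 5.9 × 44^0.63 ≈ 64.01 kt.
V₂: ΔP = 93, V ≈ 5.9 × 93^0.63 ≈ 102.56 kt.
ΔV over 36 h = 38.55 kt → 24 h equivalent = 38.55 × 24/36 ≈ 25.70 kt.
26 kt < 30 kt ⇒ not rapid intensification.

26 kt, no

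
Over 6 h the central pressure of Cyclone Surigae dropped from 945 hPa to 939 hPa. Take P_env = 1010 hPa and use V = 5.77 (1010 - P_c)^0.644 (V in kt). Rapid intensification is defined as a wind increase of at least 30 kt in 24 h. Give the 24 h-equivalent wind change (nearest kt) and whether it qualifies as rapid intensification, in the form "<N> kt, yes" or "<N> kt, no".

V₁: ΔP = 65, V ≈ 5.77 × 65^0.644 ≈ 84.86 kt.
V₂: ΔP = 71, V ≈ 5.77 × 71^0.644 ≈ 89.82 kt.
ΔV over 6 h = 4.96 kt → 24 h equivalent = 4.96 × 24/6 ≈ 19.84 kt.
20 kt < 30 kt ⇒ not rapid intensification.

20 kt, no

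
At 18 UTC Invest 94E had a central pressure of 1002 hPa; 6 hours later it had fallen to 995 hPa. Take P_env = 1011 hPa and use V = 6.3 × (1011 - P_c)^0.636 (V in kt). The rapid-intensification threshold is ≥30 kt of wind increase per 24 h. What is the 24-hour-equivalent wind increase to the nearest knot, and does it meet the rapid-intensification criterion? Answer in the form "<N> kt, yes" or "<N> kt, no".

45 kt, yes

V₁: ΔP = 9, V ≈ 6.3 × 9^0.636 ≈ 25.48 kt.
V₂: ΔP = 16, V ≈ 6.3 × 16^0.636 ≈ 36.74 kt.
ΔV over 6 h = 11.26 kt → 24 h equivalent = 11.26 × 24/6 ≈ 45.04 kt.
45 kt ≥ 30 kt ⇒ rapid intensification.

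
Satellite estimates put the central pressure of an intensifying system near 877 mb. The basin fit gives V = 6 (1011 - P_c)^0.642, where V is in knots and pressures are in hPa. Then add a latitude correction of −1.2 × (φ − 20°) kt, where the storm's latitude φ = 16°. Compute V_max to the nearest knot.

144 kt

ΔP = 1011 − 877 = 134 mb.
134^0.642 ≈ 23.206.
V ≈ 6 × 23.206 ≈ 139.2 kt.
Latitude correction: −1.2 × (16 − 20) = 4.8 kt.
Corrected V ≈ 144 kt → 144 kt.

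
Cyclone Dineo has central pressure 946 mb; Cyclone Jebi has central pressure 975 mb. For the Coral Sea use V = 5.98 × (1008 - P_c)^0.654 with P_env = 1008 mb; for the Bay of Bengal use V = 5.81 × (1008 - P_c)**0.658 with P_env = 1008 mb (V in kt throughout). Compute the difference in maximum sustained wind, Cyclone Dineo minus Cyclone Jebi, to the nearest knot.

Cyclone Dineo: ΔP = 62; V ≈ 5.98 × 62^0.654 ≈ 88.90 kt.
Cyclone Jebi: ΔP = 33; V ≈ 5.81 × 33^0.658 ≈ 57.99 kt.
Difference ≈ 88.90 − 57.99 = 30.91 → 31 kt.

31 kt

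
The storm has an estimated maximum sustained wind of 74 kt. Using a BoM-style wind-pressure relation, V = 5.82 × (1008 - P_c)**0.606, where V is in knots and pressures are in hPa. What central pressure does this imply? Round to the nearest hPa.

ΔP = (V / 5.82)^(1/0.606) = (74/5.82)^1.650.
74/5.82 = 12.715; 12.715^1.650 ≈ 66.42 hPa.
P_c = 1008 − 66.42 = 941.58 ≈ 942 hPa.

942 hPa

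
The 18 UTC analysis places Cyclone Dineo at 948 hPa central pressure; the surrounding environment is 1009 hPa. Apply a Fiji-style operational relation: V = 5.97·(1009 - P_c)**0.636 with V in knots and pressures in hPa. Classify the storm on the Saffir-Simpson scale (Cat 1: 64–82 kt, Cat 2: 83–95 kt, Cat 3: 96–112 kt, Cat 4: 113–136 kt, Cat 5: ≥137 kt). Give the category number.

1

ΔP = 1009 − 948 = 61 hPa.
V ≈ 5.97 × 61^0.636 = 5.97 × 13.66 ≈ 82 kt.
82 kt falls in the Category 1 band.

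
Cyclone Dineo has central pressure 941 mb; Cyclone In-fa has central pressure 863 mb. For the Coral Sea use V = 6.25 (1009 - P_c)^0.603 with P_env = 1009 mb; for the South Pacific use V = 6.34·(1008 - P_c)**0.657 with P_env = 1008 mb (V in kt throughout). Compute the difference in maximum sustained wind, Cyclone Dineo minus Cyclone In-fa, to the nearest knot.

Cyclone Dineo: ΔP = 68; V ≈ 6.25 × 68^0.603 ≈ 79.59 kt.
Cyclone In-fa: ΔP = 145; V ≈ 6.34 × 145^0.657 ≈ 166.77 kt.
Difference ≈ 79.59 − 166.77 = -87.18 → -87 kt.

-87 kt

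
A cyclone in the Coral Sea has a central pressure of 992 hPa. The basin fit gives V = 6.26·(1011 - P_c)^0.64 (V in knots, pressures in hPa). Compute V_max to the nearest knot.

41 kt

ΔP = 1011 − 992 = 19 hPa.
19^0.64 ≈ 6.583.
V ≈ 6.26 × 6.583 ≈ 41.2 kt.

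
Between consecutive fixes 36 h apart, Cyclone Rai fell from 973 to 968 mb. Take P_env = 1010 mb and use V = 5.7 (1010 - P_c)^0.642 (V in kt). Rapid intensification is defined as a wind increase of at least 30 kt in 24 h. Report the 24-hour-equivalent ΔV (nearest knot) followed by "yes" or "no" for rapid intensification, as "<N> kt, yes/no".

V₁: ΔP = 37, V ≈ 5.7 × 37^0.642 ≈ 57.90 kt.
V₂: ΔP = 42, V ≈ 5.7 × 42^0.642 ≈ 62.81 kt.
ΔV over 36 h = 4.91 kt → 24 h equivalent = 4.91 × 24/36 ≈ 3.27 kt.
3 kt < 30 kt ⇒ not rapid intensification.

3 kt, no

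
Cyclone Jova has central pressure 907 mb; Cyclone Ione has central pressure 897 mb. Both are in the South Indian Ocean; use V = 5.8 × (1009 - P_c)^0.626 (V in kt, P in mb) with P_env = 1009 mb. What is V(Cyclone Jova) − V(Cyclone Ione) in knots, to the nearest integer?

Cyclone Jova: ΔP = 102; V ≈ 5.8 × 102^0.626 ≈ 104.91 kt.
Cyclone Ione: ΔP = 112; V ≈ 5.8 × 112^0.626 ≈ 111.23 kt.
Difference ≈ 104.91 − 111.23 = -6.32 → -6 kt.

-6 kt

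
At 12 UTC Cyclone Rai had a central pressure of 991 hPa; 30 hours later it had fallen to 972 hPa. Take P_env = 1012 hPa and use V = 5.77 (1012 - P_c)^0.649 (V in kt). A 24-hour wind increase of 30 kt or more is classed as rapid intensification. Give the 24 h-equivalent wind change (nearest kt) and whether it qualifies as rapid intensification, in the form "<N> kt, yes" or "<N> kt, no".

17 kt, no

V₁: ΔP = 21, V ≈ 5.77 × 21^0.649 ≈ 41.62 kt.
V₂: ΔP = 40, V ≈ 5.77 × 40^0.649 ≈ 63.23 kt.
ΔV over 30 h = 21.61 kt → 24 h equivalent = 21.61 × 24/30 ≈ 17.29 kt.
17 kt < 30 kt ⇒ not rapid intensification.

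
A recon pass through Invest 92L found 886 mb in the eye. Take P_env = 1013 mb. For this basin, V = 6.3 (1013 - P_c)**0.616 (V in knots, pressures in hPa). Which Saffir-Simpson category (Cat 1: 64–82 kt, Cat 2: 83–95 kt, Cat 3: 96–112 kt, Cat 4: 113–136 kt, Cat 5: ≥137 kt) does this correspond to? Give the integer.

4

ΔP = 1013 − 886 = 127 mb.
V ≈ 6.3 × 127^0.616 = 6.3 × 19.77 ≈ 125 kt.
125 kt falls in the Category 4 band.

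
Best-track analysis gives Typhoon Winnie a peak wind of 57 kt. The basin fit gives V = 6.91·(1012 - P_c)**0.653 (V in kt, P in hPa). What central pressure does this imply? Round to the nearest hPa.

ΔP = (V / 6.91)^(1/0.653) = (57/6.91)^1.531.
57/6.91 = 8.249; 8.249^1.531 ≈ 25.31 hPa.
P_c = 1012 − 25.31 = 986.69 ≈ 987 hPa.

987 hPa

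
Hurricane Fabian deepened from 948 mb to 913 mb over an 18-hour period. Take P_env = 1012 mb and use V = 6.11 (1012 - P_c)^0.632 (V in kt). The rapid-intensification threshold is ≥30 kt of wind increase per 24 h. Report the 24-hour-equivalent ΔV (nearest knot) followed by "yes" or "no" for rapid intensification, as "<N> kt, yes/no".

V₁: ΔP = 64, V ≈ 6.11 × 64^0.632 ≈ 84.63 kt.
V₂: ΔP = 99, V ≈ 6.11 × 99^0.632 ≈ 111.50 kt.
ΔV over 18 h = 26.87 kt → 24 h equivalent = 26.87 × 24/18 ≈ 35.83 kt.
36 kt ≥ 30 kt ⇒ rapid intensification.

36 kt, yes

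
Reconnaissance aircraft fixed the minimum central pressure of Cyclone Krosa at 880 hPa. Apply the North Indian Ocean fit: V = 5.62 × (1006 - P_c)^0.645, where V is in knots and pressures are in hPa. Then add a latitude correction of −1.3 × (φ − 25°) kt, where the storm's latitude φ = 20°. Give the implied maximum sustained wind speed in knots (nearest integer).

134 kt

ΔP = 1006 − 880 = 126 hPa.
126^0.645 ≈ 22.633.
V ≈ 5.62 × 22.633 ≈ 127.2 kt.
Latitude correction: −1.3 × (20 − 25) = 6.5 kt.
Corrected V ≈ 133.7 kt → 134 kt.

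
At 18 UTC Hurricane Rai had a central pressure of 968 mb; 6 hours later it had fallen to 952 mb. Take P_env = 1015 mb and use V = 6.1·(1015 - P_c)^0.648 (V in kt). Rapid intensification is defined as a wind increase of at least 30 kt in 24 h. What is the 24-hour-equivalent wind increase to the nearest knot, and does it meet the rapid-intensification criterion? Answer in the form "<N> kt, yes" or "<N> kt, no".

62 kt, yes

V₁: ΔP = 47, V ≈ 6.1 × 47^0.648 ≈ 73.93 kt.
V₂: ΔP = 63, V ≈ 6.1 × 63^0.648 ≈ 89.39 kt.
ΔV over 6 h = 15.46 kt → 24 h equivalent = 15.46 × 24/6 ≈ 61.84 kt.
62 kt ≥ 30 kt ⇒ rapid intensification.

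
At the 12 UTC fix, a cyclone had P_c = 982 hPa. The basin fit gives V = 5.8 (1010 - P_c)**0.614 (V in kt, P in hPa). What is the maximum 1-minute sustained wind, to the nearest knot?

ΔP = 1010 − 982 = 28 hPa.
28^0.614 ≈ 7.737.
V ≈ 5.8 × 7.737 ≈ 44.9 kt.

45 kt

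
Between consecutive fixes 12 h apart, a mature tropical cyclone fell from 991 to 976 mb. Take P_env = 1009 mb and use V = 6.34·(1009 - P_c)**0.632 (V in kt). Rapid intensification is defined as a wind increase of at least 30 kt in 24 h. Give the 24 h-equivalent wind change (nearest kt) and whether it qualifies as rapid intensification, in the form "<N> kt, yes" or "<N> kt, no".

V₁: ΔP = 18, V ≈ 6.34 × 18^0.632 ≈ 39.39 kt.
V₂: ΔP = 33, V ≈ 6.34 × 33^0.632 ≈ 57.78 kt.
ΔV over 12 h = 18.39 kt → 24 h equivalent = 18.39 × 24/12 ≈ 36.78 kt.
37 kt ≥ 30 kt ⇒ rapid intensification.

37 kt, yes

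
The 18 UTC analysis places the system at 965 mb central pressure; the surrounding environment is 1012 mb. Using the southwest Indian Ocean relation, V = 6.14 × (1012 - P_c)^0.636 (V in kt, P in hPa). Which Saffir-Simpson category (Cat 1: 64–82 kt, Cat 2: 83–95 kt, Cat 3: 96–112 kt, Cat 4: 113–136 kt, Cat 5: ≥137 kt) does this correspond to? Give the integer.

1

ΔP = 1012 − 965 = 47 mb.
V ≈ 6.14 × 47^0.636 = 6.14 × 11.57 ≈ 71 kt.
71 kt falls in the Category 1 band.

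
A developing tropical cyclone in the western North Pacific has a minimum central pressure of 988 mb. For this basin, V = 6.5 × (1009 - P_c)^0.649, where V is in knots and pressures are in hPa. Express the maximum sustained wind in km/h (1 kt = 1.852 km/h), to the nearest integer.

ΔP = 1009 − 988 = 21 mb.
V ≈ 6.5 × 21^0.649 = 6.5 × 7.213 ≈ 46.885 kt.
46.885 × 1.852 ≈ 86.83 km/h → 87 km/h.

87 km/h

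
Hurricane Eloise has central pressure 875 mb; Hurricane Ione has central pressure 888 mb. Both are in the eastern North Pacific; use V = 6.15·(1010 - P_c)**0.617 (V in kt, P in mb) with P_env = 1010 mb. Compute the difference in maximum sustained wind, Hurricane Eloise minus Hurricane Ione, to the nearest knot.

Hurricane Eloise: ΔP = 135; V ≈ 6.15 × 135^0.617 ≈ 126.85 kt.
Hurricane Ione: ΔP = 122; V ≈ 6.15 × 122^0.617 ≈ 119.17 kt.
Difference ≈ 126.85 − 119.17 = 7.68 → 8 kt.

8 kt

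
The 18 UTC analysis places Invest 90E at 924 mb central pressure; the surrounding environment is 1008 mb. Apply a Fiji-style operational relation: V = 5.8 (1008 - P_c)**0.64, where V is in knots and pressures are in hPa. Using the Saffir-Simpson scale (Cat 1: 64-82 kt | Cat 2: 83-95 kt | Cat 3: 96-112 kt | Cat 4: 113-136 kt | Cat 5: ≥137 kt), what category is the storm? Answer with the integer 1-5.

ΔP = 1008 − 924 = 84 mb.
V ≈ 5.8 × 84^0.64 = 5.8 × 17.04 ≈ 99 kt.
99 kt falls in the Category 3 band.

3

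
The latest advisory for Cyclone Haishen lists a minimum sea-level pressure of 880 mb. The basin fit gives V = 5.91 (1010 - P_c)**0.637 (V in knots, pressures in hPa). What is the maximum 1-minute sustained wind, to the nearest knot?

ΔP = 1010 − 880 = 130 mb.
130^0.637 ≈ 22.212.
V ≈ 5.91 × 22.212 ≈ 131.3 kt.

131 kt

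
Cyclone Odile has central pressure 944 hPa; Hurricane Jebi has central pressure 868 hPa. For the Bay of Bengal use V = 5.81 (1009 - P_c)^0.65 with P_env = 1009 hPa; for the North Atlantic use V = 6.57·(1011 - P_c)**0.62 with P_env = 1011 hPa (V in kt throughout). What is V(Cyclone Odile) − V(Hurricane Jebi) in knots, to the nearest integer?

-55 kt

Cyclone Odile: ΔP = 65; V ≈ 5.81 × 65^0.65 ≈ 87.61 kt.
Hurricane Jebi: ΔP = 143; V ≈ 6.57 × 143^0.62 ≈ 142.52 kt.
Difference ≈ 87.61 − 142.52 = -54.91 → -55 kt.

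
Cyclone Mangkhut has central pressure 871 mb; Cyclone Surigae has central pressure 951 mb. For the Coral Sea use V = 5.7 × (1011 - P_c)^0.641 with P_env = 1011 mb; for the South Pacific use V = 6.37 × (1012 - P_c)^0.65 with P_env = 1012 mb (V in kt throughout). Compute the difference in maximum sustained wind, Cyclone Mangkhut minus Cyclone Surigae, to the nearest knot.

Cyclone Mangkhut: ΔP = 140; V ≈ 5.7 × 140^0.641 ≈ 135.38 kt.
Cyclone Surigae: ΔP = 61; V ≈ 6.37 × 61^0.65 ≈ 92.17 kt.
Difference ≈ 135.38 − 92.17 = 43.21 → 43 kt.

43 kt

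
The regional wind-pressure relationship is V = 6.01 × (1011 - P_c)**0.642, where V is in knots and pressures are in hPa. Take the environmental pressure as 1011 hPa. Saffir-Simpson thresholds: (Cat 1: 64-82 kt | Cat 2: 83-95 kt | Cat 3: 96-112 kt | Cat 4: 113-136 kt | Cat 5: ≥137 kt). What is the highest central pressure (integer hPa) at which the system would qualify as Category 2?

951 hPa

Category 2 begins at V = 83 kt.
Required ΔP = (83/6.01)^(1/0.642) = 13.810^1.558 ≈ 59.71 hPa.
P_c ≤ 1011 − 59.71 = 951.29, so the highest integer P_c is 951 hPa.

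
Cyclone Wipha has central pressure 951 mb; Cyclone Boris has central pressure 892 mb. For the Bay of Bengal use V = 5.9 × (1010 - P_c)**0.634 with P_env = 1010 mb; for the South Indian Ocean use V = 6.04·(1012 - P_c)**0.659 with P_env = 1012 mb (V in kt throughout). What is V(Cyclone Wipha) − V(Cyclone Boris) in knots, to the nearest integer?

Cyclone Wipha: ΔP = 59; V ≈ 5.9 × 59^0.634 ≈ 78.27 kt.
Cyclone Boris: ΔP = 120; V ≈ 6.04 × 120^0.659 ≈ 141.65 kt.
Difference ≈ 78.27 − 141.65 = -63.38 → -63 kt.

-63 kt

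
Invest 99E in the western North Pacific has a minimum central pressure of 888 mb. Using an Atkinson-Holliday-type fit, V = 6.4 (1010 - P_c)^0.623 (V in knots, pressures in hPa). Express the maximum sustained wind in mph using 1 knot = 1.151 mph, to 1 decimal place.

146.9 mph

ΔP = 1010 − 888 = 122 mb.
V ≈ 6.4 × 122^0.623 = 6.4 × 19.944 ≈ 127.639 kt.
127.639 × 1.151 ≈ 146.91 mph → 146.9 mph.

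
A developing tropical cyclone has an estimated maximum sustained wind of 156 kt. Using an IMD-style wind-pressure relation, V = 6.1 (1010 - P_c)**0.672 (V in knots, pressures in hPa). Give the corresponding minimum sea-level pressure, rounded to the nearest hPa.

ΔP = (V / 6.1)^(1/0.672) = (156/6.1)^1.488.
156/6.1 = 25.574; 25.574^1.488 ≈ 124.43 hPa.
P_c = 1010 − 124.43 = 885.57 ≈ 886 hPa.

886 hPa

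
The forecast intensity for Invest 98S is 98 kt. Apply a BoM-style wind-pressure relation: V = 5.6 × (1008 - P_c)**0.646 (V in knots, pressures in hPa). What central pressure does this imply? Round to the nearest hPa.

ΔP = (V / 5.6)^(1/0.646) = (98/5.6)^1.548.
98/5.6 = 17.500; 17.500^1.548 ≈ 83.99 hPa.
P_c = 1008 − 83.99 = 924.01 ≈ 924 hPa.

924 hPa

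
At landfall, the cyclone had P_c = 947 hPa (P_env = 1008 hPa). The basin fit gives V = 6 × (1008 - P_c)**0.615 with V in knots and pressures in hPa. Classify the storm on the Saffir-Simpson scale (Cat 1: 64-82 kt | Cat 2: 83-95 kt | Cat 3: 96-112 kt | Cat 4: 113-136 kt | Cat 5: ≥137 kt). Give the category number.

ΔP = 1008 − 947 = 61 hPa.
V ≈ 6 × 61^0.615 = 6 × 12.53 ≈ 75 kt.
75 kt falls in the Category 1 band.

1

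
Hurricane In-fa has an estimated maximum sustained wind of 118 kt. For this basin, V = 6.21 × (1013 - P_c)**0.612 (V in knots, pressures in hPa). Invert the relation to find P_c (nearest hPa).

ΔP = (V / 6.21)^(1/0.612) = (118/6.21)^1.634.
118/6.21 = 19.002; 19.002^1.634 ≈ 122.89 hPa.
P_c = 1013 − 122.89 = 890.11 ≈ 890 hPa.

890 hPa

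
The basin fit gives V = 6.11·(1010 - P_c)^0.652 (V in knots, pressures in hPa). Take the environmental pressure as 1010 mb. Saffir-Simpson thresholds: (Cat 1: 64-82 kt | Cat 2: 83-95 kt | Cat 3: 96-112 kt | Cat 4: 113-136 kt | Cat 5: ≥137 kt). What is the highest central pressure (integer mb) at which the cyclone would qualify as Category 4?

922 mb

Category 4 begins at V = 113 kt.
Required ΔP = (113/6.11)^(1/0.652) = 18.494^1.534 ≈ 87.76 mb.
P_c ≤ 1010 − 87.76 = 922.24, so the highest integer P_c is 922 mb.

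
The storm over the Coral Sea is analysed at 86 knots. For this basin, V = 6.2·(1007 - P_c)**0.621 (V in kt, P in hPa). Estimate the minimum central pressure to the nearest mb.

ΔP = (V / 6.2)^(1/0.621) = (86/6.2)^1.610.
86/6.2 = 13.871; 13.871^1.610 ≈ 69.05 mb.
P_c = 1007 − 69.05 = 937.95 ≈ 938 mb.

938 mb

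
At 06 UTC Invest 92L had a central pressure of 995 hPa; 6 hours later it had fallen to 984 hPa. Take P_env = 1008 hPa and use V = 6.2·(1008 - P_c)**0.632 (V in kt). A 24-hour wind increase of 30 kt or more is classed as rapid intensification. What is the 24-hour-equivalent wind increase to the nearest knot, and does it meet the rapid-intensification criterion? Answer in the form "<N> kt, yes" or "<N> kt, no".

V₁: ΔP = 13, V ≈ 6.2 × 13^0.632 ≈ 31.36 kt.
V₂: ΔP = 24, V ≈ 6.2 × 24^0.632 ≈ 46.20 kt.
ΔV over 6 h = 14.84 kt → 24 h equivalent = 14.84 × 24/6 ≈ 59.36 kt.
59 kt ≥ 30 kt ⇒ rapid intensification.

59 kt, yes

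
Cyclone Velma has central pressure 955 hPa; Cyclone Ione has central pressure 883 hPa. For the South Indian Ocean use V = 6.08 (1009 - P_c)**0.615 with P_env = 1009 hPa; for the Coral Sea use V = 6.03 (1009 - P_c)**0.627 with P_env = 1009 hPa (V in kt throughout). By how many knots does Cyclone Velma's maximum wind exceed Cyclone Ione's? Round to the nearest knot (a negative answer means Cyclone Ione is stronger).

-54 kt

Cyclone Velma: ΔP = 54; V ≈ 6.08 × 54^0.615 ≈ 70.68 kt.
Cyclone Ione: ΔP = 126; V ≈ 6.03 × 126^0.627 ≈ 125.10 kt.
Difference ≈ 70.68 − 125.10 = -54.42 → -54 kt.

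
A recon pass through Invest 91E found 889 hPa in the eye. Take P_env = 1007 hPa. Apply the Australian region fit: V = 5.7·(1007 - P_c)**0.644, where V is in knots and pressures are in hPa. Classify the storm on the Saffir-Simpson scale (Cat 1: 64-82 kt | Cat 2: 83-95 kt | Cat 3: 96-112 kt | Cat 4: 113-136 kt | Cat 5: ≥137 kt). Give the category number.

ΔP = 1007 − 889 = 118 hPa.
V ≈ 5.7 × 118^0.644 = 5.7 × 21.59 ≈ 123 kt.
123 kt falls in the Category 4 band.

4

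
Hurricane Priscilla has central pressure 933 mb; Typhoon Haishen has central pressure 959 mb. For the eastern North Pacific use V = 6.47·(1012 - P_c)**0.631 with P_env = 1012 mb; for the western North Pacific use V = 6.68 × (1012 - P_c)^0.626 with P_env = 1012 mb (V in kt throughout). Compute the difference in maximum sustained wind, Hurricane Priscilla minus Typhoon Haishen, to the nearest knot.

22 kt

Hurricane Priscilla: ΔP = 79; V ≈ 6.47 × 79^0.631 ≈ 101.93 kt.
Typhoon Haishen: ΔP = 53; V ≈ 6.68 × 53^0.626 ≈ 80.20 kt.
Difference ≈ 101.93 − 80.20 = 21.73 → 22 kt.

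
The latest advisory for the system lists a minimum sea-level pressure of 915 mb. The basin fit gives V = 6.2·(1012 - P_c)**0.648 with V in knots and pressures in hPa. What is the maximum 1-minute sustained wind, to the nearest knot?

ΔP = 1012 − 915 = 97 mb.
97^0.648 ≈ 19.383.
V ≈ 6.2 × 19.383 ≈ 120.2 kt.

120 kt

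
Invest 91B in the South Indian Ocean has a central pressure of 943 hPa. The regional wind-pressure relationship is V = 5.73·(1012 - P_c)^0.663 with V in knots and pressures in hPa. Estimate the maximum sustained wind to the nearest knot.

ΔP = 1012 − 943 = 69 hPa.
69^0.663 ≈ 16.564.
V ≈ 5.73 × 16.564 ≈ 94.9 kt.

95 kt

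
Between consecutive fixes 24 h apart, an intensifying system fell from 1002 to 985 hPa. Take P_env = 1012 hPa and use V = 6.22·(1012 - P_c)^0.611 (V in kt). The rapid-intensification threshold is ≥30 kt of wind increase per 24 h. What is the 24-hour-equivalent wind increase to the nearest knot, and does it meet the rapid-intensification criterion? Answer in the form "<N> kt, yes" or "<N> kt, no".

21 kt, no

V₁: ΔP = 10, V ≈ 6.22 × 10^0.611 ≈ 25.40 kt.
V₂: ΔP = 27, V ≈ 6.22 × 27^0.611 ≈ 46.60 kt.
ΔV over 24 h = 21.20 kt → 24 h equivalent = 21.20 × 24/24 ≈ 21.20 kt.
21 kt < 30 kt ⇒ not rapid intensification.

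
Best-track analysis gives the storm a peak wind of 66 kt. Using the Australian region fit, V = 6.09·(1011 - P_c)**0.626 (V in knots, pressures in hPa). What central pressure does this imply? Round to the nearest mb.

966 mb

ΔP = (V / 6.09)^(1/0.626) = (66/6.09)^1.597.
66/6.09 = 10.837; 10.837^1.597 ≈ 45.00 mb.
P_c = 1011 − 45.00 = 966.00 ≈ 966 mb.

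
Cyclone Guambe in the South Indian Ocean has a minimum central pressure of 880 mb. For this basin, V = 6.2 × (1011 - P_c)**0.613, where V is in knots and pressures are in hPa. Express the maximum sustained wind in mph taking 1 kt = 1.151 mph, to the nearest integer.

142 mph

ΔP = 1011 − 880 = 131 mb.
V ≈ 6.2 × 131^0.613 = 6.2 × 19.856 ≈ 123.106 kt.
123.106 × 1.151 ≈ 141.69 mph → 142 mph.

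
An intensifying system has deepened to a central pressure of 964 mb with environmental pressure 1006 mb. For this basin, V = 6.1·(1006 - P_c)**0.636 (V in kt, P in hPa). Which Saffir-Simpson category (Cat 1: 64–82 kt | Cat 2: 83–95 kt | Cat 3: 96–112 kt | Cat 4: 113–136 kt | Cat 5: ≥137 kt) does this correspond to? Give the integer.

1

ΔP = 1006 − 964 = 42 mb.
V ≈ 6.1 × 42^0.636 = 6.1 × 10.77 ≈ 66 kt.
66 kt falls in the Category 1 band.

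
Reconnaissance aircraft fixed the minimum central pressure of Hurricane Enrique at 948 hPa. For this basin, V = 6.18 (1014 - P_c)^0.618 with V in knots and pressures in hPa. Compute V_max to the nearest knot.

82 kt

ΔP = 1014 − 948 = 66 hPa.
66^0.618 ≈ 13.319.
V ≈ 6.18 × 13.319 ≈ 82.3 kt.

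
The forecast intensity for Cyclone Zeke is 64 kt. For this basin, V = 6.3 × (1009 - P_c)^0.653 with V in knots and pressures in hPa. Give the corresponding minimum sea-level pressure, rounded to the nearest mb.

974 mb

ΔP = (V / 6.3)^(1/0.653) = (64/6.3)^1.531.
64/6.3 = 10.159; 10.159^1.531 ≈ 34.82 mb.
P_c = 1009 − 34.82 = 974.18 ≈ 974 mb.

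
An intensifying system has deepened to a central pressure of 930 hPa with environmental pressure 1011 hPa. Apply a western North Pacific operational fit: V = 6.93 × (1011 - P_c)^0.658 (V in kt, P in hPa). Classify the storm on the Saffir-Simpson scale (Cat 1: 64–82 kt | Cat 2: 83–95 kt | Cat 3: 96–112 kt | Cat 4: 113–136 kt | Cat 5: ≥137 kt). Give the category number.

4

ΔP = 1011 − 930 = 81 hPa.
V ≈ 6.93 × 81^0.658 = 6.93 × 18.02 ≈ 125 kt.
125 kt falls in the Category 4 band.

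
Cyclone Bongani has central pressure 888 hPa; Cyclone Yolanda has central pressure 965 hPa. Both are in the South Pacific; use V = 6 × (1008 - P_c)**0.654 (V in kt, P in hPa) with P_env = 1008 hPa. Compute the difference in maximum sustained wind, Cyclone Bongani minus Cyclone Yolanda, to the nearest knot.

Cyclone Bongani: ΔP = 120; V ≈ 6 × 120^0.654 ≈ 137.38 kt.
Cyclone Yolanda: ΔP = 43; V ≈ 6 × 43^0.654 ≈ 70.22 kt.
Difference ≈ 137.38 − 70.22 = 67.16 → 67 kt.

67 kt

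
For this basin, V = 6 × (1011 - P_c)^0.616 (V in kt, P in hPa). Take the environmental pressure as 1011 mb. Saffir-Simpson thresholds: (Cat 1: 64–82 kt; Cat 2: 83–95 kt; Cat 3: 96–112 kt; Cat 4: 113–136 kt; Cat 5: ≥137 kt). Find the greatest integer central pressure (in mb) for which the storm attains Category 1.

Category 1 begins at V = 64 kt.
Required ΔP = (64/6)^(1/0.616) = 10.667^1.623 ≈ 46.65 mb.
P_c ≤ 1011 − 46.65 = 964.35, so the highest integer P_c is 964 mb.

964 mb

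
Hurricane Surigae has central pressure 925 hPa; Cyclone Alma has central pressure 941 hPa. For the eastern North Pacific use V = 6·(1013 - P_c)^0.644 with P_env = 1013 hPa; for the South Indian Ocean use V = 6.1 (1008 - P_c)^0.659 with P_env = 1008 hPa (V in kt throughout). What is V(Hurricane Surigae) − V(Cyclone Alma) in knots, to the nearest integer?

Hurricane Surigae: ΔP = 88; V ≈ 6 × 88^0.644 ≈ 107.25 kt.
Cyclone Alma: ΔP = 67; V ≈ 6.1 × 67^0.659 ≈ 97.43 kt.
Difference ≈ 107.25 − 97.43 = 9.82 → 10 kt.

10 kt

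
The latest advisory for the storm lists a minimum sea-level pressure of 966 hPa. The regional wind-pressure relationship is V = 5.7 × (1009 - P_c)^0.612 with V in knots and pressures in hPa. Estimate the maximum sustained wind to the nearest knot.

57 kt

ΔP = 1009 − 966 = 43 hPa.
43^0.612 ≈ 9.993.
V ≈ 5.7 × 9.993 ≈ 57.0 kt.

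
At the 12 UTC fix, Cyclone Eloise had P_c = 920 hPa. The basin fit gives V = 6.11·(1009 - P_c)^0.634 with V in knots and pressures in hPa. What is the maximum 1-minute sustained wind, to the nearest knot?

105 kt

ΔP = 1009 − 920 = 89 hPa.
89^0.634 ≈ 17.215.
V ≈ 6.11 × 17.215 ≈ 105.2 kt.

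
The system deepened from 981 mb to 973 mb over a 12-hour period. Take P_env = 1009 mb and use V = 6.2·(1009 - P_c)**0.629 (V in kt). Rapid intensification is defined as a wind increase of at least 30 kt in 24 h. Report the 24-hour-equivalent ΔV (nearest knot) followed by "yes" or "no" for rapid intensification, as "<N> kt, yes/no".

V₁: ΔP = 28, V ≈ 6.2 × 28^0.629 ≈ 50.43 kt.
V₂: ΔP = 36, V ≈ 6.2 × 36^0.629 ≈ 59.06 kt.
ΔV over 12 h = 8.63 kt → 24 h equivalent = 8.63 × 24/12 ≈ 17.26 kt.
17 kt < 30 kt ⇒ not rapid intensification.

17 kt, no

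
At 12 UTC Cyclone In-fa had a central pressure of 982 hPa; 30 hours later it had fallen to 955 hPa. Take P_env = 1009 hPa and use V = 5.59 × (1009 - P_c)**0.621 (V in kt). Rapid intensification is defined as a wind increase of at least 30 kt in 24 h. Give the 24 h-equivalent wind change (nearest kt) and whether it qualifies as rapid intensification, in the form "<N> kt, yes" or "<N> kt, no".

19 kt, no

V₁: ΔP = 27, V ≈ 5.59 × 27^0.621 ≈ 43.28 kt.
V₂: ΔP = 54, V ≈ 5.59 × 54^0.621 ≈ 66.56 kt.
ΔV over 30 h = 23.28 kt → 24 h equivalent = 23.28 × 24/30 ≈ 18.62 kt.
19 kt < 30 kt ⇒ not rapid intensification.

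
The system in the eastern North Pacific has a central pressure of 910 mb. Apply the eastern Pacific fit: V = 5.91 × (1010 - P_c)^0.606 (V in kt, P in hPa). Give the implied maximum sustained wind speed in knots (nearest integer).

96 kt

ΔP = 1010 − 910 = 100 mb.
100^0.606 ≈ 16.293.
V ≈ 5.91 × 16.293 ≈ 96.3 kt.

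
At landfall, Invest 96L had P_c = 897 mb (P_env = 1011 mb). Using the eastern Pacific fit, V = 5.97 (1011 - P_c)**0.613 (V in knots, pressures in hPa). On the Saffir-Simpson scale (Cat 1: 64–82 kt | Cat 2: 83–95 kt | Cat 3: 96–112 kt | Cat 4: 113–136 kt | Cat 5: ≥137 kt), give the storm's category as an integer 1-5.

3

ΔP = 1011 − 897 = 114 mb.
V ≈ 5.97 × 114^0.613 = 5.97 × 18.23 ≈ 109 kt.
109 kt falls in the Category 3 band.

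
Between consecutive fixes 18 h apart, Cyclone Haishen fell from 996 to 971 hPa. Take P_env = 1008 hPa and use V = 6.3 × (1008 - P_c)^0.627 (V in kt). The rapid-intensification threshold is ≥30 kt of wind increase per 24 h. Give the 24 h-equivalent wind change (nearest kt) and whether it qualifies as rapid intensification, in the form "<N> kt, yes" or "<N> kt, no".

V₁: ΔP = 12, V ≈ 6.3 × 12^0.627 ≈ 29.92 kt.
V₂: ΔP = 37, V ≈ 6.3 × 37^0.627 ≈ 60.62 kt.
ΔV over 18 h = 30.70 kt → 24 h equivalent = 30.70 × 24/18 ≈ 40.93 kt.
41 kt ≥ 30 kt ⇒ rapid intensification.

41 kt, yes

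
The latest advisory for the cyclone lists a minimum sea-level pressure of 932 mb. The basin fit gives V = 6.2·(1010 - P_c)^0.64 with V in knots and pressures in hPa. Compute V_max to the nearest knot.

101 kt

ΔP = 1010 − 932 = 78 mb.
78^0.64 ≈ 16.253.
V ≈ 6.2 × 16.253 ≈ 100.8 kt.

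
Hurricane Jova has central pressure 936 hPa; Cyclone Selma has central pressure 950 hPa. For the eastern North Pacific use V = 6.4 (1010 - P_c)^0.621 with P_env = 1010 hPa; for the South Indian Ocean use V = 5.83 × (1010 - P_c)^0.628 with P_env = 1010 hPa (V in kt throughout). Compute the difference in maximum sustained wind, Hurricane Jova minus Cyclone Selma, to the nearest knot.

Hurricane Jova: ΔP = 74; V ≈ 6.4 × 74^0.621 ≈ 92.68 kt.
Cyclone Selma: ΔP = 60; V ≈ 5.83 × 60^0.628 ≈ 76.27 kt.
Difference ≈ 92.68 − 76.27 = 16.41 → 16 kt.

16 kt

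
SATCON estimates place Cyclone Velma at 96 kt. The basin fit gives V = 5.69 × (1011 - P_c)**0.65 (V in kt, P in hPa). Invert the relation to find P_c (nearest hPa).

934 hPa

ΔP = (V / 5.69)^(1/0.65) = (96/5.69)^1.538.
96/5.69 = 16.872; 16.872^1.538 ≈ 77.26 hPa.
P_c = 1011 − 77.26 = 933.74 ≈ 934 hPa.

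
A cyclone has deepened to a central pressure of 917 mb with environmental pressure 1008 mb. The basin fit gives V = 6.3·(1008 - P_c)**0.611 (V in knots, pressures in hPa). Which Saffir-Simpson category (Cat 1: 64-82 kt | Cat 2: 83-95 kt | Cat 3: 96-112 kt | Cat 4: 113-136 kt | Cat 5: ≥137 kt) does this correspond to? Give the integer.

3

ΔP = 1008 − 917 = 91 mb.
V ≈ 6.3 × 91^0.611 = 6.3 × 15.74 ≈ 99 kt.
99 kt falls in the Category 3 band.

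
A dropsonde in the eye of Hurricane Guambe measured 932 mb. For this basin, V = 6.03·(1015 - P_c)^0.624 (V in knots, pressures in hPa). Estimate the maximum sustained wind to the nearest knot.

95 kt

ΔP = 1015 − 932 = 83 mb.
83^0.624 ≈ 15.758.
V ≈ 6.03 × 15.758 ≈ 95.0 kt.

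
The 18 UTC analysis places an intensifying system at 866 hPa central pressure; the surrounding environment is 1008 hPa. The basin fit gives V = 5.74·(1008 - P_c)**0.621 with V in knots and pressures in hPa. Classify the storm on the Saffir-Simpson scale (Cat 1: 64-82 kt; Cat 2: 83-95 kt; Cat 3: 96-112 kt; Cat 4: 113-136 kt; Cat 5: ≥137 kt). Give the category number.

4

ΔP = 1008 − 866 = 142 hPa.
V ≈ 5.74 × 142^0.621 = 5.74 × 21.71 ≈ 125 kt.
125 kt falls in the Category 4 band.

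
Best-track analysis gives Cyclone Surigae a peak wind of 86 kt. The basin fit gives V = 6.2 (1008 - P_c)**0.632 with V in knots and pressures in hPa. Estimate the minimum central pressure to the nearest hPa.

ΔP = (V / 6.2)^(1/0.632) = (86/6.2)^1.582.
86/6.2 = 13.871; 13.871^1.582 ≈ 64.14 hPa.
P_c = 1008 − 64.14 = 943.86 ≈ 944 hPa.

944 hPa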